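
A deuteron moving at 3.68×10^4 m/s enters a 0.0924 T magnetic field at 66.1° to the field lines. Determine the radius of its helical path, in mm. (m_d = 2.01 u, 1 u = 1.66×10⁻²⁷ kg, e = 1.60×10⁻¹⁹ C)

Only the perpendicular component v⊥ = v sin66.1° = 3.36×10^4 m/s is bent by the field.
r = m v⊥ /(qB) = (3.34×10^-27)(3.36×10^4) / [(1×1.60×10^-19)(0.0924)] = 7.59×10^-3 m.

r ≈ 7.59 mm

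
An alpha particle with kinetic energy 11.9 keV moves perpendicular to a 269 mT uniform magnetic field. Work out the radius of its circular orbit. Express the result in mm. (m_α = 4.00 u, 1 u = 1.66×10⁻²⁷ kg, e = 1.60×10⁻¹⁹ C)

Convert the energy: K = 11.9 keV = 1.90×10^-15 J.
v = √(2K/m) = √(2·1.90×10^-15/6.64×10^-27) = 7.57×10^5 m/s.
r = mv/(qB) = (6.64×10^-27)(7.57×10^5) / [(2×1.60×10^-19)(0.269)] = 0.0584 m.

r ≈ 58.4 mm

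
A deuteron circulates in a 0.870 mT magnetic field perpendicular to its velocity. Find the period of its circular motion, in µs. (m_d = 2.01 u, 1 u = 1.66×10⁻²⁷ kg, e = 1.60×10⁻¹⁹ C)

The cyclotron period is independent of speed: T = 2πm/(qB).
T = 2π(3.34×10^-27) / [(1×1.60×10^-19)(8.70×10^-4)] = 1.51×10^-4 s.

T ≈ 151 µs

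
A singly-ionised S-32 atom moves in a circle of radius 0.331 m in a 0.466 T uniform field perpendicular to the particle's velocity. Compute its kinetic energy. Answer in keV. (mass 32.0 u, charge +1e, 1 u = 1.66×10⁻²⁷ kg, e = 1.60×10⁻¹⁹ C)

K ≈ 35.8 keV

v = qBr/m = (1×1.60×10^-19)(0.466)(0.331) / (5.31×10^-26) = 4.65×10^5 m/s.
K = ½mv² = 0.5·(5.31×10^-26)·(4.65×10^5)² = 5.73×10^-15 J = 35.8 keV.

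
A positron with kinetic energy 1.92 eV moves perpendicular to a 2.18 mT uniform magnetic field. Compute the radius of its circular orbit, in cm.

Convert the energy: K = 1.92 eV = 3.07×10^-19 J.
v = √(2K/m) = √(2·3.07×10^-19/9.11×10^-31) = 8.21×10^5 m/s.
r = mv/(qB) = (9.11×10^-31)(8.21×10^5) / [(1×1.60×10^-19)(2.18×10^-3)] = 2.14×10^-3 m.

r ≈ 0.214 cm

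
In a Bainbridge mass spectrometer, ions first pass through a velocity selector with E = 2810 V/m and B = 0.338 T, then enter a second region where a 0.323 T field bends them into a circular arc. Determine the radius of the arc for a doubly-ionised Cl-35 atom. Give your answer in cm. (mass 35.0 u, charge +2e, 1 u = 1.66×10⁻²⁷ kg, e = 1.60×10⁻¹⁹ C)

The selector passes v = E/B = 2810/0.338 = 8310 m/s.
In the deflection region, r = mv/(qB₂) = (5.81×10^-26)(8310) / [(2×1.60×10^-19)(0.323)] = 4.67×10^-3 m.

r ≈ 0.467 cm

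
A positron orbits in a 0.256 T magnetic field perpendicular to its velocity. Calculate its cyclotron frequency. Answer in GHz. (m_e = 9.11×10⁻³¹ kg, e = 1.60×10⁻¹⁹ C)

f ≈ 7.16 GHz

f = qB/(2πm) = (1×1.60×10^-19)(0.256) / [2π(9.11×10^-31)] = 7.16×10^9 Hz.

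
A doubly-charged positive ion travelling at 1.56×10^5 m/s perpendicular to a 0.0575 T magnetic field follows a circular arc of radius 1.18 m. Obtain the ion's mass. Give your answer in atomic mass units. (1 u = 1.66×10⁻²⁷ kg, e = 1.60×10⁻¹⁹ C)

qvB = mv²/r ⇒ m = qBr/v.
m = (2×1.60×10^-19)(0.0575)(1.18) / (1.56×10^5) = 1.39×10^-25 kg = 83.8 u.

m ≈ 83.8 u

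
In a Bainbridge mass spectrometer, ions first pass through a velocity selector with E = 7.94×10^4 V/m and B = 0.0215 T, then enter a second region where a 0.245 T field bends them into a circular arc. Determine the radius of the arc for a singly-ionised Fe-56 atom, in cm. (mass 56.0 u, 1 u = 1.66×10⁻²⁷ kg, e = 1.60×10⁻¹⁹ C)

The selector passes v = E/B = 7.94×10^4/0.0215 = 3.69×10^6 m/s.
In the deflection region, r = mv/(qB₂) = (9.30×10^-26)(3.69×10^6) / [(1×1.60×10^-19)(0.245)] = 8.76 m.

r ≈ 876 cm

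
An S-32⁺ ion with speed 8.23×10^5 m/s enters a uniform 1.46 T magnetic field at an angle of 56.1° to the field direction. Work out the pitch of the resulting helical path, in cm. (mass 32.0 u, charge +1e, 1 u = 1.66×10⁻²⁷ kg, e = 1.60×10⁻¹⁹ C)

The velocity component along B is v∥ = v cos56.1° = 4.59×10^5 m/s.
The cyclotron period T = 2πm/(qB) = 1.43×10^-6 s is set by m, q, B alone.
Pitch = v∥·T = (4.59×10^5)(1.43×10^-6) = 0.656 m.

pitch ≈ 65.6 cm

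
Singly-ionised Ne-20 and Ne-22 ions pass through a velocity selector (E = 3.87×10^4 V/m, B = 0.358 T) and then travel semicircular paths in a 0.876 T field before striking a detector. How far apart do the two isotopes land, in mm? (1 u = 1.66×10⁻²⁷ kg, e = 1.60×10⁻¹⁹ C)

Δd ≈ 5.12 mm

Both emerge at v = E/B₁ = 1.08×10^5 m/s.
r = mv/(qB₂), so r₁ = 0.02561 m and r₂ = 0.02817 m, giving Δr = 2.56×10^-3 m.
After a semicircle each ion lands a diameter 2r from the entry slit, so the separation is 2Δr = 5.12×10^-3 m.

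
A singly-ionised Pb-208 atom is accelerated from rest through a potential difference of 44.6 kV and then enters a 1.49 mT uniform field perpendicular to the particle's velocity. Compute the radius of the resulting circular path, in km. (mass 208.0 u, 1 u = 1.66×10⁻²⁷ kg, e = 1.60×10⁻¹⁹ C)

The kinetic energy gained is K = qV = (1×1.60×10^-19)(4.46×10^4) = 7.14×10^-15 J.
v = √(2K/m) = 2.03×10^5 m/s.
r = mv/(qB) = (3.45×10^-25)(2.03×10^5) / [(1×1.60×10^-19)(1.49×10^-3)] = 294 m.

r ≈ 0.294 km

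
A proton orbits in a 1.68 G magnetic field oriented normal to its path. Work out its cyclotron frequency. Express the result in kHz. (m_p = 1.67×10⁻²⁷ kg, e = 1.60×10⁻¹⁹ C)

f ≈ 2.56 kHz

f = qB/(2πm) = (1×1.60×10^-19)(1.68×10^-4) / [2π(1.67×10^-27)] = 2560 Hz.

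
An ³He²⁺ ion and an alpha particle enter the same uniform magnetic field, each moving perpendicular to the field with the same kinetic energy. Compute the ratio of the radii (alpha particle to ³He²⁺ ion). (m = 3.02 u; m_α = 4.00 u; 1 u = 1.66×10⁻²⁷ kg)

r = √(2mK)/(qB) ⇒ at equal K, r ∝ √m/q.
r_{alpha particle}/r_{³He²⁺ ion} = 1.15.

ratio ≈ 1.15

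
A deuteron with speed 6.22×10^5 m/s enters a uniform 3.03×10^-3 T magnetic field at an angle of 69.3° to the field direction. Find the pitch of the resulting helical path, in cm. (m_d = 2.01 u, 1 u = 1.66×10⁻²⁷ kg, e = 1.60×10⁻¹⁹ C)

The velocity component along B is v∥ = v cos69.3° = 2.20×10^5 m/s.
The cyclotron period T = 2πm/(qB) = 4.32×10^-5 s is set by m, q, B alone.
Pitch = v∥·T = (2.20×10^5)(4.32×10^-5) = 9.51 m.

pitch ≈ 951 cm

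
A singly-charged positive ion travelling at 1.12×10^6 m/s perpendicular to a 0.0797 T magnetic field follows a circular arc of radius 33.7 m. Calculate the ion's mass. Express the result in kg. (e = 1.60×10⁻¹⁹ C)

m ≈ 3.84×10^-25 kg

qvB = mv²/r ⇒ m = qBr/v.
m = (1×1.60×10^-19)(0.0797)(33.7) / (1.12×10^6) = 3.84×10^-25 kg.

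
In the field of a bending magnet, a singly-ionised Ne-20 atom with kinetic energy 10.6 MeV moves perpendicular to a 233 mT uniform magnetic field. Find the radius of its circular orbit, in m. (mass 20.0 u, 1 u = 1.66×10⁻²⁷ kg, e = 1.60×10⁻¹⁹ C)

r ≈ 9.00 m

Convert the energy: K = 10.6 MeV = 1.70×10^-12 J.
v = √(2K/m) = √(2·1.70×10^-12/3.32×10^-26) = 1.01×10^7 m/s.
r = mv/(qB) = (3.32×10^-26)(1.01×10^7) / [(1×1.60×10^-19)(0.233)] = 9.00 m.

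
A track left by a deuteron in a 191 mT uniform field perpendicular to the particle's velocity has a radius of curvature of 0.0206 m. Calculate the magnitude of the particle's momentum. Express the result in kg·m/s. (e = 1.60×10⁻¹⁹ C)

p ≈ 6.30×10^-22 kg·m/s

Since qvB = mv²/r, the momentum p = mv = qBr.
p = (1×1.60×10^-19)(0.191)(0.0206) = 6.30×10^-22 kg·m/s.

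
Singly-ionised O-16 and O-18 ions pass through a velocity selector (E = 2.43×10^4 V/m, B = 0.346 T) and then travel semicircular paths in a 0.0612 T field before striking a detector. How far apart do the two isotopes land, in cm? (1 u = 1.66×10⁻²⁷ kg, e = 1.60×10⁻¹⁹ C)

Δd ≈ 4.76 cm

Both emerge at v = E/B₁ = 7.02×10^4 m/s.
r = mv/(qB₂), so r₁ = 0.1905 m and r₂ = 0.2143 m, giving Δr = 0.0238 m.
After a semicircle each ion lands a diameter 2r from the entry slit, so the separation is 2Δr = 0.0476 m.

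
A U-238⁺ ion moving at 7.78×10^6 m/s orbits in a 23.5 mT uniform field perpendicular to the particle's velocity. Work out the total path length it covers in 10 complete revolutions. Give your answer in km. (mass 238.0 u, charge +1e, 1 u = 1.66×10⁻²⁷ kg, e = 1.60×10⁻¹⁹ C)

L ≈ 51.4 km

r = mv/(qB) = 817 m, so one revolution covers 2πr = 5140 m.
In 10 revolutions: L = 10·2πr = 5.14×10^4 m.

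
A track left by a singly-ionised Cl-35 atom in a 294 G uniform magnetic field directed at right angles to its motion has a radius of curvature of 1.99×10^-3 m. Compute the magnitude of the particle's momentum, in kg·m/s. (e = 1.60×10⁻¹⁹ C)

p ≈ 9.36×10^-24 kg·m/s

Since qvB = mv²/r, the momentum p = mv = qBr.
p = (1×1.60×10^-19)(0.0294)(1.99×10^-3) = 9.36×10^-24 kg·m/s.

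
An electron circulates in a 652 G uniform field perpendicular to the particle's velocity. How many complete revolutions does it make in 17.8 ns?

T = 2πm/(qB) = 2π(9.11×10^-31) / [(1×1.60×10^-19)(0.0652)] = 5.4869×10^-10 s.
N = t/T = 1.78×10^-8 / 5.4869×10^-10 ≈ 32.44, so 32 complete revolutions.

N = 32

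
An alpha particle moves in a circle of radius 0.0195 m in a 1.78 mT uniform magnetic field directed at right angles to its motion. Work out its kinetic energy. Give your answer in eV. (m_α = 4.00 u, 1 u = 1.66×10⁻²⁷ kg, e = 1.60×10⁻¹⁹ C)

K ≈ 0.0581 eV

v = qBr/m = (2×1.60×10^-19)(1.78×10^-3)(0.0195) / (6.64×10^-27) = 1670 m/s.
K = ½mv² = 0.5·(6.64×10^-27)·(1670)² = 9.29×10^-21 J = 0.0581 eV.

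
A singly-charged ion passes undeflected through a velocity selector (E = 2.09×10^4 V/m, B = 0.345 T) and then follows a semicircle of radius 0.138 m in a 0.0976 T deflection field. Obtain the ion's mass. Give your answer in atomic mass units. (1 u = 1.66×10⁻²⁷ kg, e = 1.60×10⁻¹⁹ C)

v = E/B₁ = 6.06×10^4 m/s.
From r = mv/(qB₂), m = qB₂r/v = (1×1.60×10^-19)(0.0976)(0.138) / (6.06×10^4) = 3.56×10^-26 kg.
In atomic mass units: m = 3.56×10^-26 / 1.66×10^-27 = 21.4 u.

m ≈ 21.4 u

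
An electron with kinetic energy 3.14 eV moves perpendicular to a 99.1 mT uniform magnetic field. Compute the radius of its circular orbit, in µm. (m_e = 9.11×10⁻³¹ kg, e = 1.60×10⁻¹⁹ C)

r ≈ 60.3 µm

Convert the energy: K = 3.14 eV = 5.02×10^-19 J.
v = √(2K/m) = √(2·5.02×10^-19/9.11×10^-31) = 1.05×10^6 m/s.
r = mv/(qB) = (9.11×10^-31)(1.05×10^6) / [(1×1.60×10^-19)(0.0991)] = 6.03×10^-5 m.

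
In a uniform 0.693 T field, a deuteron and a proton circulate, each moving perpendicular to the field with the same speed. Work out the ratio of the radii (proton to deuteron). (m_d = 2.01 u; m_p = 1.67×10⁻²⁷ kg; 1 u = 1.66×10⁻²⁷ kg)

r = mv/(qB) ⇒ at equal v, r ∝ m/q.
r_{proton}/r_{deuteron} = 0.501.

ratio ≈ 0.501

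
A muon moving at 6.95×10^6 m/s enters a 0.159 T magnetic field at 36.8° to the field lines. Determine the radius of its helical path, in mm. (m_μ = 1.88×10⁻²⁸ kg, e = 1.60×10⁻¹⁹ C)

r ≈ 30.8 mm

Only the perpendicular component v⊥ = v sin36.8° = 4.16×10^6 m/s is bent by the field.
r = m v⊥ /(qB) = (1.88×10^-28)(4.16×10^6) / [(1×1.60×10^-19)(0.159)] = 0.0308 m.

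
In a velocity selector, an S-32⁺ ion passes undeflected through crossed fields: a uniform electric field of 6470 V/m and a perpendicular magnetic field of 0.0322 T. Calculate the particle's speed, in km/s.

For zero net force, qE = qvB, so v = E/B.
v = (6470) / (0.0322) = 2.01×10^5 m/s.

v ≈ 201 km/s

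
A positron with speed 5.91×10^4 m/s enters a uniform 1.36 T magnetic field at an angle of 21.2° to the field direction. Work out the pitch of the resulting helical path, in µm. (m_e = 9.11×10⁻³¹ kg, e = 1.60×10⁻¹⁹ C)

The velocity component along B is v∥ = v cos21.2° = 5.51×10^4 m/s.
The cyclotron period T = 2πm/(qB) = 2.63×10^-11 s is set by m, q, B alone.
Pitch = v∥·T = (5.51×10^4)(2.63×10^-11) = 1.45×10^-6 m.

pitch ≈ 1.45 µm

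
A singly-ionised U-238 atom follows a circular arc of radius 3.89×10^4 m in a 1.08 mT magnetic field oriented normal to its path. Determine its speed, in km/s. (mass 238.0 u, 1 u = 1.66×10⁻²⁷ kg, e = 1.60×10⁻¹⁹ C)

v ≈ 17000 km/s

From qvB = mv²/r, v = qBr/m.
v = (1×1.60×10^-19)(1.08×10^-3)(3.89×10^4) / (3.95×10^-25) = 1.70×10^7 m/s.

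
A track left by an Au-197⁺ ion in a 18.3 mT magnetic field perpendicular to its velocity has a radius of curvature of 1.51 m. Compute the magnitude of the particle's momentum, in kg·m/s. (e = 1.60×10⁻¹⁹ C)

p ≈ 4.42×10^-21 kg·m/s

Since qvB = mv²/r, the momentum p = mv = qBr.
p = (1×1.60×10^-19)(0.0183)(1.51) = 4.42×10^-21 kg·m/s.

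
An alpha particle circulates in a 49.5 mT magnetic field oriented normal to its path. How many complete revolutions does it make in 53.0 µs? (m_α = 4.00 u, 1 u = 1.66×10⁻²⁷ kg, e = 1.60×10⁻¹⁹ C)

N = 20

T = 2πm/(qB) = 2π(6.64×10^-27) / [(2×1.60×10^-19)(0.0495)] = 2.6339×10^-6 s.
N = t/T = 5.30×10^-5 / 2.6339×10^-6 ≈ 20.12, so 20 complete revolutions.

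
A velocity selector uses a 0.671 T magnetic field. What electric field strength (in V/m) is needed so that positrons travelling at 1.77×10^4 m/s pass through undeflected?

qE = qvB ⇒ E = vB = (1.77×10^4)(0.671) = 1.19×10^4 V/m.

E ≈ 1.19×10^4 V/m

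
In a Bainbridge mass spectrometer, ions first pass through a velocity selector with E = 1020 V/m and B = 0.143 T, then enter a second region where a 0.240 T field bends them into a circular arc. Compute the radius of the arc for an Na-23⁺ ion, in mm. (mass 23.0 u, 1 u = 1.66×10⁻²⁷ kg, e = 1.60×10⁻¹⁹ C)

The selector passes v = E/B = 1020/0.143 = 7130 m/s.
In the deflection region, r = mv/(qB₂) = (3.82×10^-26)(7130) / [(1×1.60×10^-19)(0.240)] = 7.09×10^-3 m.

r ≈ 7.09 mm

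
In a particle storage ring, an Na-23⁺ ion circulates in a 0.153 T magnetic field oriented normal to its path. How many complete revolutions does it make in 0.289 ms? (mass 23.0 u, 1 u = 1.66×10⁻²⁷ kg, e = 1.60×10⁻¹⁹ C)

N = 29

T = 2πm/(qB) = 2π(3.818×10^-26) / [(1×1.60×10^-19)(0.153)] = 9.7995×10^-6 s.
N = t/T = 2.89×10^-4 / 9.7995×10^-6 ≈ 29.49, so 29 complete revolutions.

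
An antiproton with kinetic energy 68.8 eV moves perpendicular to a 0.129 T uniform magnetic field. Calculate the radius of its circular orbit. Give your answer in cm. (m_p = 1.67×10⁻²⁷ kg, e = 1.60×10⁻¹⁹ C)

Convert the energy: K = 68.8 eV = 1.10×10^-17 J.
v = √(2K/m) = √(2·1.10×10^-17/1.67×10^-27) = 1.15×10^5 m/s.
r = mv/(qB) = (1.67×10^-27)(1.15×10^5) / [(1×1.60×10^-19)(0.129)] = 9.29×10^-3 m.

r ≈ 0.929 cm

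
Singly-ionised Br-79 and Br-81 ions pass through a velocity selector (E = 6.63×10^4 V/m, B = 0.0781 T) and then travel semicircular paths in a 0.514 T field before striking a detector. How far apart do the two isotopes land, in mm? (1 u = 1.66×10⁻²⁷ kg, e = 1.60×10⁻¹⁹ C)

Both emerge at v = E/B₁ = 8.49×10^5 m/s.
r = mv/(qB₂), so r₁ = 1.3537 m and r₂ = 1.3879 m, giving Δr = 0.0343 m.
After a semicircle each ion lands a diameter 2r from the entry slit, so the separation is 2Δr = 0.0685 m.

Δd ≈ 68.5 mm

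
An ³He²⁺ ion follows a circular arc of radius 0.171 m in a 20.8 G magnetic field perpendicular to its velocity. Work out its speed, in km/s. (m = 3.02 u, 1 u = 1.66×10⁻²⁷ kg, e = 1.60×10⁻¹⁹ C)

From qvB = mv²/r, v = qBr/m.
v = (2×1.60×10^-19)(2.08×10^-3)(0.171) / (5.01×10^-27) = 2.27×10^4 m/s.

v ≈ 22.7 km/s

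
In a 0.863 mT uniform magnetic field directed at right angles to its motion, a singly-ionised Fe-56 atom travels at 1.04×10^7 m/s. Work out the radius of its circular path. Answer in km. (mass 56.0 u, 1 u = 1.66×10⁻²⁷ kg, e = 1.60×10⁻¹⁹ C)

The magnetic force provides the centripetal force: qvB = mv²/r, so r = mv/(qB).
r = (9.30×10^-26 kg)(1.04×10^7 m/s) / [(1×1.60×10^-19 C)(8.63×10^-4 T)] = 7000 m.

r ≈ 7.00 km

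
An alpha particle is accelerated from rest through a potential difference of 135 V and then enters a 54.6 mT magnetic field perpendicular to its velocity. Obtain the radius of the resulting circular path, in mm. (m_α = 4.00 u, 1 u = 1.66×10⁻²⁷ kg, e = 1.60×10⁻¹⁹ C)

r ≈ 43.4 mm

The kinetic energy gained is K = qV = (2×1.60×10^-19)(135) = 4.32×10^-17 J.
v = √(2K/m) = 1.14×10^5 m/s.
r = mv/(qB) = (6.64×10^-27)(1.14×10^5) / [(2×1.60×10^-19)(0.0546)] = 0.0434 m.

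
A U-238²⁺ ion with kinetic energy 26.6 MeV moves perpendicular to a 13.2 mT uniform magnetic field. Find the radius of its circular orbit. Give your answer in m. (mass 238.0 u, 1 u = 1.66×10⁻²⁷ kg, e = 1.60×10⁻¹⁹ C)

r ≈ 434 m

Convert the energy: K = 26.6 MeV = 4.26×10^-12 J.
v = √(2K/m) = √(2·4.26×10^-12/3.95×10^-25) = 4.64×10^6 m/s.
r = mv/(qB) = (3.95×10^-25)(4.64×10^6) / [(2×1.60×10^-19)(0.0132)] = 434 m.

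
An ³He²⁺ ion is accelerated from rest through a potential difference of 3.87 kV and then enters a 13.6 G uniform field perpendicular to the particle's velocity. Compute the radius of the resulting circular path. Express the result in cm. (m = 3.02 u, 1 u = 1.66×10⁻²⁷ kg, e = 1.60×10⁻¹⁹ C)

r ≈ 810 cm

The kinetic energy gained is K = qV = (2×1.60×10^-19)(3870) = 1.24×10^-15 J.
v = √(2K/m) = 7.03×10^5 m/s.
r = mv/(qB) = (5.01×10^-27)(7.03×10^5) / [(2×1.60×10^-19)(1.36×10^-3)] = 8.10 m.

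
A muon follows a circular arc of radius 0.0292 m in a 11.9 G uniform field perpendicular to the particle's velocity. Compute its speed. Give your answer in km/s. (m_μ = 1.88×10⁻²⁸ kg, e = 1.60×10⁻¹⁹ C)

v ≈ 29.6 km/s

From qvB = mv²/r, v = qBr/m.
v = (1×1.60×10^-19)(1.19×10^-3)(0.0292) / (1.88×10^-28) = 2.96×10^4 m/s.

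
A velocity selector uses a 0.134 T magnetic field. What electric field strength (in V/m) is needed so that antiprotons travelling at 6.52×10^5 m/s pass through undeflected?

E ≈ 8.74×10^4 V/m

qE = qvB ⇒ E = vB = (6.52×10^5)(0.134) = 8.74×10^4 V/m.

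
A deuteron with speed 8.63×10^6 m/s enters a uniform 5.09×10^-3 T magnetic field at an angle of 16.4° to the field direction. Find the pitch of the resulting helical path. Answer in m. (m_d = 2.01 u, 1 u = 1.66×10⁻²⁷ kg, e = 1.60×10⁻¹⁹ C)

pitch ≈ 213 m

The velocity component along B is v∥ = v cos16.4° = 8.28×10^6 m/s.
The cyclotron period T = 2πm/(qB) = 2.57×10^-5 s is set by m, q, B alone.
Pitch = v∥·T = (8.28×10^6)(2.57×10^-5) = 213 m.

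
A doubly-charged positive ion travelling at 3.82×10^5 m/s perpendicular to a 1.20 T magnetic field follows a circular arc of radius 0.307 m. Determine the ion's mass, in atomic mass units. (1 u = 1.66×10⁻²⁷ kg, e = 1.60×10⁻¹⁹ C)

m ≈ 186 u

qvB = mv²/r ⇒ m = qBr/v.
m = (2×1.60×10^-19)(1.20)(0.307) / (3.82×10^5) = 3.09×10^-25 kg = 186 u.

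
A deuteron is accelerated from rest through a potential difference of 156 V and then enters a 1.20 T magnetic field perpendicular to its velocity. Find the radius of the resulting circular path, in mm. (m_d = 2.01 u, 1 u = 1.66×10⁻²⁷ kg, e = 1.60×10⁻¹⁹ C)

The kinetic energy gained is K = qV = (1×1.60×10^-19)(156) = 2.50×10^-17 J.
v = √(2K/m) = 1.22×10^5 m/s.
r = mv/(qB) = (3.34×10^-27)(1.22×10^5) / [(1×1.60×10^-19)(1.20)] = 2.13×10^-3 m.

r ≈ 2.13 mm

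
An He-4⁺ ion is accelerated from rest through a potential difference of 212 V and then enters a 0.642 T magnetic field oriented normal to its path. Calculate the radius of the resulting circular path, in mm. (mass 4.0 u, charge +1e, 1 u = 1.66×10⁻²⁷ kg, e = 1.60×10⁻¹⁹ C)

The kinetic energy gained is K = qV = (1×1.60×10^-19)(212) = 3.39×10^-17 J.
v = √(2K/m) = 1.01×10^5 m/s.
r = mv/(qB) = (6.64×10^-27)(1.01×10^5) / [(1×1.60×10^-19)(0.642)] = 6.53×10^-3 m.

r ≈ 6.53 mm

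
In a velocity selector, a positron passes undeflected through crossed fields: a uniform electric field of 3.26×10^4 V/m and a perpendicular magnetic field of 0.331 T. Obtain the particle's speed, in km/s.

v ≈ 98.5 km/s

For zero net force, qE = qvB, so v = E/B.
v = (3.26×10^4) / (0.331) = 9.85×10^4 m/s.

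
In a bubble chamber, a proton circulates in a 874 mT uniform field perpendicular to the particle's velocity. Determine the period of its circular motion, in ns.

The cyclotron period is independent of speed: T = 2πm/(qB).
T = 2π(1.67×10^-27) / [(1×1.60×10^-19)(0.874)] = 7.50×10^-8 s.

T ≈ 75.0 ns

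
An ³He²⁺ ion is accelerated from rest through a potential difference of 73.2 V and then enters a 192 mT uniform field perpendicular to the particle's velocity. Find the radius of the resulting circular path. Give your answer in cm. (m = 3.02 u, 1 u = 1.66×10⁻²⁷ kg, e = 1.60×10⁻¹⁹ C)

r ≈ 0.789 cm

The kinetic energy gained is K = qV = (2×1.60×10^-19)(73.2) = 2.34×10^-17 J.
v = √(2K/m) = 9.67×10^4 m/s.
r = mv/(qB) = (5.01×10^-27)(9.67×10^4) / [(2×1.60×10^-19)(0.192)] = 7.89×10^-3 m.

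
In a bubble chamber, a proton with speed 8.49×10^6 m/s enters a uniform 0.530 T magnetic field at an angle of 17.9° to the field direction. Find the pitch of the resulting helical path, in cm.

pitch ≈ 100.0 cm

The velocity component along B is v∥ = v cos17.9° = 8.08×10^6 m/s.
The cyclotron period T = 2πm/(qB) = 1.24×10^-7 s is set by m, q, B alone.
Pitch = v∥·T = (8.08×10^6)(1.24×10^-7) = 1.000 m.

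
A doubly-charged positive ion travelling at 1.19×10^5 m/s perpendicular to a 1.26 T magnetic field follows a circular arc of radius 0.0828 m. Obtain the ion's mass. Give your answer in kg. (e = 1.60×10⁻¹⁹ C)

m ≈ 2.81×10^-25 kg

qvB = mv²/r ⇒ m = qBr/v.
m = (2×1.60×10^-19)(1.26)(0.0828) / (1.19×10^5) = 2.81×10^-25 kg.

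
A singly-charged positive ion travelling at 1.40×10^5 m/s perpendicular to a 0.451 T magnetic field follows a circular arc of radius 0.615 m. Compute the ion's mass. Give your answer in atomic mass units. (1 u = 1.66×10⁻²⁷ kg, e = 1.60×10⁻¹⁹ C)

m ≈ 191 u

qvB = mv²/r ⇒ m = qBr/v.
m = (1×1.60×10^-19)(0.451)(0.615) / (1.40×10^5) = 3.17×10^-25 kg = 191 u.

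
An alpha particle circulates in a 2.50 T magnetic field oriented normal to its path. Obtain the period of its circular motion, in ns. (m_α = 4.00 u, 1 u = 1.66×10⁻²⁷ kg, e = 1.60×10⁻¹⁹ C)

T ≈ 52.2 ns

The cyclotron period is independent of speed: T = 2πm/(qB).
T = 2π(6.64×10^-27) / [(2×1.60×10^-19)(2.50)] = 5.22×10^-8 s.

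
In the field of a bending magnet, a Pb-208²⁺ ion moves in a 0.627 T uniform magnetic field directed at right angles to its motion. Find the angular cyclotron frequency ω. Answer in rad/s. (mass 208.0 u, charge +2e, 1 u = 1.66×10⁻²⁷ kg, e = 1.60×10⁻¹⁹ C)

ω ≈ 5.81×10^5 rad/s

ω = qB/m = (2×1.60×10^-19)(0.627) / (3.45×10^-25) = 5.81×10^5 rad/s.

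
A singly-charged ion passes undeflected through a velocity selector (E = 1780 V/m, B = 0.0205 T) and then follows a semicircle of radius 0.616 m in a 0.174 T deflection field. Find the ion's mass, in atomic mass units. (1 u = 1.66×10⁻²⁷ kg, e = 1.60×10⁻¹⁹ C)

m ≈ 119 u

v = E/B₁ = 8.68×10^4 m/s.
From r = mv/(qB₂), m = qB₂r/v = (1×1.60×10^-19)(0.174)(0.616) / (8.68×10^4) = 1.98×10^-25 kg.
In atomic mass units: m = 1.98×10^-25 / 1.66×10^-27 = 119 u.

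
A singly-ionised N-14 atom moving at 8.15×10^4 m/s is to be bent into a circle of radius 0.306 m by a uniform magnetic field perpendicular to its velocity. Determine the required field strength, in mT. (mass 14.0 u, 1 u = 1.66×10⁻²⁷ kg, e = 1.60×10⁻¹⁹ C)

B ≈ 38.7 mT

qvB = mv²/r gives B = mv/(qr).
B = (2.32×10^-26)(8.15×10^4) / [(1×1.60×10^-19)(0.306)] = 0.0387 T.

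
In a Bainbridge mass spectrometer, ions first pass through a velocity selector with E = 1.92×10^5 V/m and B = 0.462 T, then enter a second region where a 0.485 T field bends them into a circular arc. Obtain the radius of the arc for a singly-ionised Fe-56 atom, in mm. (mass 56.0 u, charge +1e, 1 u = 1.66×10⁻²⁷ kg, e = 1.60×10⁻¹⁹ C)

The selector passes v = E/B = 1.92×10^5/0.462 = 4.16×10^5 m/s.
In the deflection region, r = mv/(qB₂) = (9.30×10^-26)(4.16×10^5) / [(1×1.60×10^-19)(0.485)] = 0.498 m.

r ≈ 498 mm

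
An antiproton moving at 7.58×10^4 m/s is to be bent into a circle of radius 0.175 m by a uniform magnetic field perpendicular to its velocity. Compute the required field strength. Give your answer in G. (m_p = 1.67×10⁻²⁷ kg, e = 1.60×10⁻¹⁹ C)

qvB = mv²/r gives B = mv/(qr).
B = (1.67×10^-27)(7.58×10^4) / [(1×1.60×10^-19)(0.175)] = 4.52×10^-3 T.

B ≈ 45.2 G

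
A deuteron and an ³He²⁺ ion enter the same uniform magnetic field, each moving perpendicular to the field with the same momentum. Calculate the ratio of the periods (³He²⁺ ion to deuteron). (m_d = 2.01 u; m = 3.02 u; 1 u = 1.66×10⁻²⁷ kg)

T = 2πm/(qB) is independent of speed, so T₂/T₁ = (m₂/q₂)/(m₁/q₁).
T_{³He²⁺ ion}/T_{deuteron} = (5.01×10^-27/2e) / (3.34×10^-27/1e) = 0.751.

ratio ≈ 0.751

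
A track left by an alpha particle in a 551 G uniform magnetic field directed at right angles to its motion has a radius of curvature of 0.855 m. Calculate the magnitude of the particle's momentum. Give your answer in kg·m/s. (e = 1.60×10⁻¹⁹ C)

p ≈ 1.51×10^-20 kg·m/s

Since qvB = mv²/r, the momentum p = mv = qBr.
p = (2×1.60×10^-19)(0.0551)(0.855) = 1.51×10^-20 kg·m/s.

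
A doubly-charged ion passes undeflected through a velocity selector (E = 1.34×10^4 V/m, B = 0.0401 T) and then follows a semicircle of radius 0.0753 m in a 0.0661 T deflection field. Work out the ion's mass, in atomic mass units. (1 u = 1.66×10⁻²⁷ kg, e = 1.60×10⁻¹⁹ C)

v = E/B₁ = 3.34×10^5 m/s.
From r = mv/(qB₂), m = qB₂r/v = (2×1.60×10^-19)(0.0661)(0.0753) / (3.34×10^5) = 4.77×10^-27 kg.
In atomic mass units: m = 4.77×10^-27 / 1.66×10^-27 = 2.87 u.

m ≈ 2.87 u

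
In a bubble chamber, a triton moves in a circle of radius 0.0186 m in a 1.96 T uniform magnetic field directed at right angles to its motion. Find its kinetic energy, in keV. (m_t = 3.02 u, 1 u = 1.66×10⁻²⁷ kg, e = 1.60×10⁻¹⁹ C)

K ≈ 21.2 keV

v = qBr/m = (1×1.60×10^-19)(1.96)(0.0186) / (5.01×10^-27) = 1.16×10^6 m/s.
K = ½mv² = 0.5·(5.01×10^-27)·(1.16×10^6)² = 3.39×10^-15 J = 21.2 keV.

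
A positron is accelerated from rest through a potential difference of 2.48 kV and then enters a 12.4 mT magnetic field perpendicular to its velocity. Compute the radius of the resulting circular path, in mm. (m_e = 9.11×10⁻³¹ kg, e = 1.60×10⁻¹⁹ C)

r ≈ 13.6 mm

The kinetic energy gained is K = qV = (1×1.60×10^-19)(2480) = 3.97×10^-16 J.
v = √(2K/m) = 2.95×10^7 m/s.
r = mv/(qB) = (9.11×10^-31)(2.95×10^7) / [(1×1.60×10^-19)(0.0124)] = 0.0136 m.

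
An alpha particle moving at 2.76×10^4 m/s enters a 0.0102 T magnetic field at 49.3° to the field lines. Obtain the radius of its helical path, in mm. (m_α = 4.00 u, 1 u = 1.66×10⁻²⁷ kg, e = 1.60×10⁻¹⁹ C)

r ≈ 42.6 mm

Only the perpendicular component v⊥ = v sin49.3° = 2.09×10^4 m/s is bent by the field.
r = m v⊥ /(qB) = (6.64×10^-27)(2.09×10^4) / [(2×1.60×10^-19)(0.0102)] = 0.0426 m.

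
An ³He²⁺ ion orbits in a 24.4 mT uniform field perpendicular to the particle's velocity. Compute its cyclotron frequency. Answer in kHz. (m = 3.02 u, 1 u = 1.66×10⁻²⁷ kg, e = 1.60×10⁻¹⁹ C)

f = qB/(2πm) = (2×1.60×10^-19)(0.0244) / [2π(5.01×10^-27)] = 2.48×10^5 Hz.

f ≈ 248 kHz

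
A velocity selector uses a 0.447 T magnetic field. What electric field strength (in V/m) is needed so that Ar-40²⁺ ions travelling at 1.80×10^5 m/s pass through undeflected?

qE = qvB ⇒ E = vB = (1.80×10^5)(0.447) = 8.05×10^4 V/m.

E ≈ 8.05×10^4 V/m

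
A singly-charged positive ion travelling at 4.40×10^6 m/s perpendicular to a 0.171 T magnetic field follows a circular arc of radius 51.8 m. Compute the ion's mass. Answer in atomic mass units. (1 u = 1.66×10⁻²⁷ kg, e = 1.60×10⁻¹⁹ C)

qvB = mv²/r ⇒ m = qBr/v.
m = (1×1.60×10^-19)(0.171)(51.8) / (4.40×10^6) = 3.22×10^-25 kg = 194 u.

m ≈ 194 u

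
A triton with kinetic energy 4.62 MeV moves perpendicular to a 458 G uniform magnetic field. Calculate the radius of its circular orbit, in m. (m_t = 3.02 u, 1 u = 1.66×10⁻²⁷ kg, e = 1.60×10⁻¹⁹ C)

Convert the energy: K = 4.62 MeV = 7.39×10^-13 J.
v = √(2K/m) = √(2·7.39×10^-13/5.01×10^-27) = 1.72×10^7 m/s.
r = mv/(qB) = (5.01×10^-27)(1.72×10^7) / [(1×1.60×10^-19)(0.0458)] = 11.7 m.

r ≈ 11.7 m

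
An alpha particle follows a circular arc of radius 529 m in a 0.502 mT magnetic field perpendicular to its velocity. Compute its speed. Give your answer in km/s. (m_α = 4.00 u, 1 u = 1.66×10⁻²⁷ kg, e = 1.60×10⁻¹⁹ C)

From qvB = mv²/r, v = qBr/m.
v = (2×1.60×10^-19)(5.02×10^-4)(529) / (6.64×10^-27) = 1.28×10^7 m/s.

v ≈ 12800 km/s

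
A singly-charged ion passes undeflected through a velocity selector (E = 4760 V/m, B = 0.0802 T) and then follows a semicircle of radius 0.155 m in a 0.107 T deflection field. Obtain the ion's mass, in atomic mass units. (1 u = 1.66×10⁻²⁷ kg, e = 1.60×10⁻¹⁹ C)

v = E/B₁ = 5.94×10^4 m/s.
From r = mv/(qB₂), m = qB₂r/v = (1×1.60×10^-19)(0.107)(0.155) / (5.94×10^4) = 4.47×10^-26 kg.
In atomic mass units: m = 4.47×10^-26 / 1.66×10^-27 = 26.9 u.

m ≈ 26.9 u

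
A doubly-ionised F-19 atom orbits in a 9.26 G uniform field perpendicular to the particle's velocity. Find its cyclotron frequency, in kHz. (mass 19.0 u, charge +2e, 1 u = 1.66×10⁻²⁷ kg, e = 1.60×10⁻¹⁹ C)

f = qB/(2πm) = (2×1.60×10^-19)(9.26×10^-4) / [2π(3.15×10^-26)] = 1500 Hz.

f ≈ 1.50 kHz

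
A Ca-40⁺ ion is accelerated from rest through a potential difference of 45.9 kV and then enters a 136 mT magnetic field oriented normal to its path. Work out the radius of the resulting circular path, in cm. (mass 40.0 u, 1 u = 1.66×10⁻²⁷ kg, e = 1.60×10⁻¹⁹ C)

The kinetic energy gained is K = qV = (1×1.60×10^-19)(4.59×10^4) = 7.34×10^-15 J.
v = √(2K/m) = 4.70×10^5 m/s.
r = mv/(qB) = (6.64×10^-26)(4.70×10^5) / [(1×1.60×10^-19)(0.136)] = 1.44 m.

r ≈ 144 cm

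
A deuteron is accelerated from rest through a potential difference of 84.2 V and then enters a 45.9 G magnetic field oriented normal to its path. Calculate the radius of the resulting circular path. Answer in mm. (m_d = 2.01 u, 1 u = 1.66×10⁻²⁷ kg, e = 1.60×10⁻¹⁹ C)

r ≈ 408 mm

The kinetic energy gained is K = qV = (1×1.60×10^-19)(84.2) = 1.35×10^-17 J.
v = √(2K/m) = 8.99×10^4 m/s.
r = mv/(qB) = (3.34×10^-27)(8.99×10^4) / [(1×1.60×10^-19)(4.59×10^-3)] = 0.408 m.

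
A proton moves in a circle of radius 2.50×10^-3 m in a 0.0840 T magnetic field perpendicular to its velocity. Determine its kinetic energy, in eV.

v = qBr/m = (1×1.60×10^-19)(0.0840)(2.50×10^-3) / (1.67×10^-27) = 2.01×10^4 m/s.
K = ½mv² = 0.5·(1.67×10^-27)·(2.01×10^4)² = 3.38×10^-19 J = 2.11 eV.

K ≈ 2.11 eV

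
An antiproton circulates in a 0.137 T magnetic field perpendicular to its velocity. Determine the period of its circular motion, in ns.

The cyclotron period is independent of speed: T = 2πm/(qB).
T = 2π(1.67×10^-27) / [(1×1.60×10^-19)(0.137)] = 4.79×10^-7 s.

T ≈ 479 ns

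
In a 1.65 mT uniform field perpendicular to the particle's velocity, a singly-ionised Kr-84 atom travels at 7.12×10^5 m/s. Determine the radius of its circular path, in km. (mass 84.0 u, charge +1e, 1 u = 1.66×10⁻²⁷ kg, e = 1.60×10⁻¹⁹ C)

r ≈ 0.376 km

The magnetic force provides the centripetal force: qvB = mv²/r, so r = mv/(qB).
r = (1.39×10^-25 kg)(7.12×10^5 m/s) / [(1×1.60×10^-19 C)(1.65×10^-3 T)] = 376 m.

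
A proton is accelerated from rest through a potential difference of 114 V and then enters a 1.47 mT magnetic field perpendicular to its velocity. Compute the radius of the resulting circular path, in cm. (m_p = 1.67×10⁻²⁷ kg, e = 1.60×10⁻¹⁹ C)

The kinetic energy gained is K = qV = (1×1.60×10^-19)(114) = 1.82×10^-17 J.
v = √(2K/m) = 1.48×10^5 m/s.
r = mv/(qB) = (1.67×10^-27)(1.48×10^5) / [(1×1.60×10^-19)(1.47×10^-3)] = 1.05 m.

r ≈ 105 cm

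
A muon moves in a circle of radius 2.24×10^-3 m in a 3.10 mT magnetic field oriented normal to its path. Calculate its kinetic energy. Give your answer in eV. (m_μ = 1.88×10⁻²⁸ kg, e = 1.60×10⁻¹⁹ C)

v = qBr/m = (1×1.60×10^-19)(3.10×10^-3)(2.24×10^-3) / (1.88×10^-28) = 5910 m/s.
K = ½mv² = 0.5·(1.88×10^-28)·(5910)² = 3.28×10^-21 J = 0.0205 eV.

K ≈ 0.0205 eV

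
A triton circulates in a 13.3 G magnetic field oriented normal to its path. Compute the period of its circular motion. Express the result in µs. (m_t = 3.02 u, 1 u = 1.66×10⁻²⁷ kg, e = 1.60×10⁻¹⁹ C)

The cyclotron period is independent of speed: T = 2πm/(qB).
T = 2π(5.01×10^-27) / [(1×1.60×10^-19)(1.33×10^-3)] = 1.48×10^-4 s.

T ≈ 148 µs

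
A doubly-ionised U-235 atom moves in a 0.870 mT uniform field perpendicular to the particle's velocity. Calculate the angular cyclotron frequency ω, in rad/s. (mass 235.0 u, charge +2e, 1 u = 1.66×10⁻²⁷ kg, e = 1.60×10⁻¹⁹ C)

ω = qB/m = (2×1.60×10^-19)(8.70×10^-4) / (3.90×10^-25) = 714 rad/s.

ω ≈ 714 rad/s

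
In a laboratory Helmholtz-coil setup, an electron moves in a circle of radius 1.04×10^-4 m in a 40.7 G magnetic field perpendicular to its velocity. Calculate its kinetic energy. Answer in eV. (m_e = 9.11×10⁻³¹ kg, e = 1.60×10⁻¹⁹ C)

v = qBr/m = (1×1.60×10^-19)(4.07×10^-3)(1.04×10^-4) / (9.11×10^-31) = 7.43×10^4 m/s.
K = ½mv² = 0.5·(9.11×10^-31)·(7.43×10^4)² = 2.52×10^-21 J = 0.0157 eV.

K ≈ 0.0157 eV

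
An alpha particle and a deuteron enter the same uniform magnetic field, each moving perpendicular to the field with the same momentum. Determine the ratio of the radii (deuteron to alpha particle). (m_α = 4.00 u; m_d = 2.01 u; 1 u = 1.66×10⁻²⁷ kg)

r = p/(qB) ⇒ at equal p, r ∝ 1/q.
r_{deuteron}/r_{alpha particle} = 2.00.

ratio ≈ 2.00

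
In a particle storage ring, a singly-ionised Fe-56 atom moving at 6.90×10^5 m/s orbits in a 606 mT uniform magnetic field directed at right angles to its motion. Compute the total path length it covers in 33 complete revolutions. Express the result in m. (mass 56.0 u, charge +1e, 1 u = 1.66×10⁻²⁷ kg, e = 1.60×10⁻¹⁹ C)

L ≈ 137 m

r = mv/(qB) = 0.662 m, so one revolution covers 2πr = 4.16 m.
In 33 revolutions: L = 33·2πr = 137 m.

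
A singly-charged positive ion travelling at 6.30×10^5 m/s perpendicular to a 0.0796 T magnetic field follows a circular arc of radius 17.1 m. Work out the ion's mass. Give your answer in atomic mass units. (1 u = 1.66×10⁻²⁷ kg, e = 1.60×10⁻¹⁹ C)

qvB = mv²/r ⇒ m = qBr/v.
m = (1×1.60×10^-19)(0.0796)(17.1) / (6.30×10^5) = 3.46×10^-25 kg = 208 u.

m ≈ 208 u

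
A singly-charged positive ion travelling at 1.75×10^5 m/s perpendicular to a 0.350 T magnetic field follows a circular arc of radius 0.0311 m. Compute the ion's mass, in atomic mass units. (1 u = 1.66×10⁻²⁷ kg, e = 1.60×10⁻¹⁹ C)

m ≈ 6.00 u

qvB = mv²/r ⇒ m = qBr/v.
m = (1×1.60×10^-19)(0.350)(0.0311) / (1.75×10^5) = 9.95×10^-27 kg = 6.00 u.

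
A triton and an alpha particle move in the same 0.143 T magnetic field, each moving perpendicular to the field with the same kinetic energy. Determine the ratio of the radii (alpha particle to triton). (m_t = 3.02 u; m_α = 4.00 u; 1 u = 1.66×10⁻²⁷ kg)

ratio ≈ 0.575

r = √(2mK)/(qB) ⇒ at equal K, r ∝ √m/q.
r_{alpha particle}/r_{triton} = 0.575.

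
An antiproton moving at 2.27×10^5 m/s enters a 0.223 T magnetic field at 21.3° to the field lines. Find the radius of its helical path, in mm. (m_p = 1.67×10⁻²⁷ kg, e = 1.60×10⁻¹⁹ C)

Only the perpendicular component v⊥ = v sin21.3° = 8.25×10^4 m/s is bent by the field.
r = m v⊥ /(qB) = (1.67×10^-27)(8.25×10^4) / [(1×1.60×10^-19)(0.223)] = 3.86×10^-3 m.

r ≈ 3.86 mm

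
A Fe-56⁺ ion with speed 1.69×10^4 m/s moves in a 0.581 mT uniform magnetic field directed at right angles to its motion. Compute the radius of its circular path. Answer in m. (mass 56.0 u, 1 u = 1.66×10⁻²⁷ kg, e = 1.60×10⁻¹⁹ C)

r ≈ 16.9 m

The magnetic force provides the centripetal force: qvB = mv²/r, so r = mv/(qB).
r = (9.30×10^-26 kg)(1.69×10^4 m/s) / [(1×1.60×10^-19 C)(5.81×10^-4 T)] = 16.9 m.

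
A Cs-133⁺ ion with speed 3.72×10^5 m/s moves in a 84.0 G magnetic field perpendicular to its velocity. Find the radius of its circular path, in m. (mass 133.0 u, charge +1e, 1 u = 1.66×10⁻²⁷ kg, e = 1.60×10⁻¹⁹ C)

r ≈ 61.1 m

The magnetic force provides the centripetal force: qvB = mv²/r, so r = mv/(qB).
r = (2.21×10^-25 kg)(3.72×10^5 m/s) / [(1×1.60×10^-19 C)(8.40×10^-3 T)] = 61.1 m.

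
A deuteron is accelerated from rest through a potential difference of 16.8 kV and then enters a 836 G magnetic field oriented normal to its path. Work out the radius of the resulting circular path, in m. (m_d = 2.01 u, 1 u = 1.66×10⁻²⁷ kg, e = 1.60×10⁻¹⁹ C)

r ≈ 0.317 m

The kinetic energy gained is K = qV = (1×1.60×10^-19)(1.68×10^4) = 2.69×10^-15 J.
v = √(2K/m) = 1.27×10^6 m/s.
r = mv/(qB) = (3.34×10^-27)(1.27×10^6) / [(1×1.60×10^-19)(0.0836)] = 0.317 m.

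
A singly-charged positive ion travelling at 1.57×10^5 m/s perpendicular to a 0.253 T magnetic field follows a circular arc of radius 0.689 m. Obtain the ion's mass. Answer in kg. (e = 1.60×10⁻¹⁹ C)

m ≈ 1.78×10^-25 kg

qvB = mv²/r ⇒ m = qBr/v.
m = (1×1.60×10^-19)(0.253)(0.689) / (1.57×10^5) = 1.78×10^-25 kg.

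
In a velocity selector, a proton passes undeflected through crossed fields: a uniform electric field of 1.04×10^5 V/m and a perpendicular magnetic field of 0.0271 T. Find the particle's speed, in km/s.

v ≈ 3840 km/s

For zero net force, qE = qvB, so v = E/B.
v = (1.04×10^5) / (0.0271) = 3.84×10^6 m/s.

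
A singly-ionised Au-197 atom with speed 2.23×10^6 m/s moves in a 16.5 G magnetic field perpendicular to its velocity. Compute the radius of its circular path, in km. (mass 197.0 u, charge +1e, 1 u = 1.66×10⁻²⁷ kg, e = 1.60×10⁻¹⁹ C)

The magnetic force provides the centripetal force: qvB = mv²/r, so r = mv/(qB).
r = (3.27×10^-25 kg)(2.23×10^6 m/s) / [(1×1.60×10^-19 C)(1.65×10^-3 T)] = 2760 m.

r ≈ 2.76 km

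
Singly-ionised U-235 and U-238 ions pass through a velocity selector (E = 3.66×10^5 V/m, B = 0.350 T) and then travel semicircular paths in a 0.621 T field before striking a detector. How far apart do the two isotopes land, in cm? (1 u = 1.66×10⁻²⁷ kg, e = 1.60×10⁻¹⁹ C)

Both emerge at v = E/B₁ = 1.05×10^6 m/s.
r = mv/(qB₂), so r₁ = 4.1056 m and r₂ = 4.1580 m, giving Δr = 0.0524 m.
After a semicircle each ion lands a diameter 2r from the entry slit, so the separation is 2Δr = 0.105 m.

Δd ≈ 10.5 cm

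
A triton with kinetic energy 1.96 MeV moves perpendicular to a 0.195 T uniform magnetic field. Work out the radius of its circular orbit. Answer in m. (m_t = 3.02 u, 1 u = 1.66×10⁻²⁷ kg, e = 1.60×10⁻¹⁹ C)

Convert the energy: K = 1.96 MeV = 3.14×10^-13 J.
v = √(2K/m) = √(2·3.14×10^-13/5.01×10^-27) = 1.12×10^7 m/s.
r = mv/(qB) = (5.01×10^-27)(1.12×10^7) / [(1×1.60×10^-19)(0.195)] = 1.80 m.

r ≈ 1.80 m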